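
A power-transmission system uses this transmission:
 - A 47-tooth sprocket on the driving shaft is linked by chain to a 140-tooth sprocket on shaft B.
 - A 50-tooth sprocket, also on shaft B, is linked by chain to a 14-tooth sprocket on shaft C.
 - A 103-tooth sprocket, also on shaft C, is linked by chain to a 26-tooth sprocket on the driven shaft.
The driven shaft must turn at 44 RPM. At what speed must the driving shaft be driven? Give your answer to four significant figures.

9.264 RPM

Overall ratio R = 2.9787 × 0.28 × 0.25243 = 0.21054.
Required input speed = output speed × R = 44 × 0.21054 = 9.2635 RPM.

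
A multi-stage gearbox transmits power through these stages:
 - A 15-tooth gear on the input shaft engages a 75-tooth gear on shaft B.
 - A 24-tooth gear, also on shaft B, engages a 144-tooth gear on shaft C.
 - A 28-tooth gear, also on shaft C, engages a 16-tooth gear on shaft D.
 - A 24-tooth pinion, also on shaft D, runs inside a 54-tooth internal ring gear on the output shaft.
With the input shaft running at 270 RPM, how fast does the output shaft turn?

the input shaft → shaft B (gear mesh, 75/15): 270 ÷ 5 = 54 RPM
shaft B → shaft C (gear mesh, 144/24): 54 ÷ 6 = 9 RPM
shaft C → shaft D (gear mesh, 16/28): 9 ÷ 0.57143 = 15.75 RPM
shaft D → the output shaft (internal gear, 54/24): 15.75 ÷ 2.25 = 7 RPM

7 RPM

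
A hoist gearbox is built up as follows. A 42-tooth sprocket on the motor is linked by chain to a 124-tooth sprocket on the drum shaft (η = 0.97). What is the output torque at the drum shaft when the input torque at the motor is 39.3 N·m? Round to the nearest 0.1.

112.5 N·m

Chain: ratio = 124/42 = 2.9524; torque at the drum shaft = 39.3 × 2.9524 × 0.97 = 112.55 N·m.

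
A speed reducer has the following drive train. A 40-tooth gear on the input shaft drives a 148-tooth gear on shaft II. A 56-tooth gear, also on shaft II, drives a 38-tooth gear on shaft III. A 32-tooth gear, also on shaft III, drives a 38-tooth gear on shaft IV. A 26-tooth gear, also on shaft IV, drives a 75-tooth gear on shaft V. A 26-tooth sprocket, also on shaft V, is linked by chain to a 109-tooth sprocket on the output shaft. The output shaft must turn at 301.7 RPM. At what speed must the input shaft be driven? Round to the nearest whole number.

10878 RPM

Overall ratio R = 3.7 × 0.67857 × 1.1875 × 2.8846 × 4.1923 = 36.056.
Required input speed = output speed × R = 301.7 × 36.056 = 10878 RPM.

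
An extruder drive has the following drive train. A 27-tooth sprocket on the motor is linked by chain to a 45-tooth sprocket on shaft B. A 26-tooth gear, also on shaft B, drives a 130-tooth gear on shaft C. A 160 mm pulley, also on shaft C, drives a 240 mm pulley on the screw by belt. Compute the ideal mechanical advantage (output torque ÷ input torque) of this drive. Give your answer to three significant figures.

12.5

Each stage contributes driven/driver: chain 45/27 = 1.6667, gear mesh 130/26 = 5, belt 240/160 = 1.5.
Overall: 1.6667 × 5 × 1.5 = 12.5.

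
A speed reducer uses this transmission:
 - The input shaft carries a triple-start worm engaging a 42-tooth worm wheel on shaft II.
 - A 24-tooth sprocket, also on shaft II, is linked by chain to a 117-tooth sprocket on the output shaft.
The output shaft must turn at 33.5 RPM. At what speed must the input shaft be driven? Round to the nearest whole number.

Overall ratio R = 14 × 4.875 = 68.25.
Required input speed = output speed × R = 33.5 × 68.25 = 2286.4 RPM.

2286 RPM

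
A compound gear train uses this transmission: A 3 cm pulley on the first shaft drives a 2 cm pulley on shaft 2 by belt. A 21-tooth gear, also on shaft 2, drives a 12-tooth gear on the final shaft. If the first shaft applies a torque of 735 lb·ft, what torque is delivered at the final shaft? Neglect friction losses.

belt 2/3 = 0.66667 → τ = 735·0.66667 = 490 lb·ft
gear mesh 12/21 = 0.57143 → τ = 490·0.57143 = 280 lb·ft

280 lb·ft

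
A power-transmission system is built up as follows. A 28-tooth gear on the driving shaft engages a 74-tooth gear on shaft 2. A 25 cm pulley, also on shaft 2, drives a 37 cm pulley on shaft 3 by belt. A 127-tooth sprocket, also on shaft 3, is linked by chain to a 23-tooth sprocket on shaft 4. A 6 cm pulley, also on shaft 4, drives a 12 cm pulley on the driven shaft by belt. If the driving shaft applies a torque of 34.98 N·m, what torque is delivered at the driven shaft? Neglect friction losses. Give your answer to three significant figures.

Gear mesh: ratio = 74/28 = 2.6429; torque at shaft 2 = 34.98 × 2.6429 = 92.447 N·m.
Belt: ratio = 37/25 = 1.48; torque at shaft 3 = 92.447 × 1.48 = 136.82 N·m.
Chain: ratio = 23/127 = 0.1811; torque at shaft 4 = 136.82 × 0.1811 = 24.779 N·m.
Belt: ratio = 12/6 = 2; torque at the driven shaft = 24.779 × 2 = 49.557 N·m.

49.6 N·m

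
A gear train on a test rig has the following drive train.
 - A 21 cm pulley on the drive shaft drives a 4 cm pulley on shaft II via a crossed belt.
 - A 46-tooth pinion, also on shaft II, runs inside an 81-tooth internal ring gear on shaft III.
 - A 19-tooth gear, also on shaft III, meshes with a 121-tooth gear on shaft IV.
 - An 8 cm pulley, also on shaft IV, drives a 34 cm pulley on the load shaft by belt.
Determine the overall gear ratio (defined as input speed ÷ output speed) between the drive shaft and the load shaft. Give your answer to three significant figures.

Each stage contributes driven/driver: belt 4/21 = 0.19048, internal gear 81/46 = 1.7609, gear mesh 121/19 = 6.3684, belt 34/8 = 4.25.
Overall: 0.19048 × 1.7609 × 6.3684 × 4.25 = 9.078.

9.08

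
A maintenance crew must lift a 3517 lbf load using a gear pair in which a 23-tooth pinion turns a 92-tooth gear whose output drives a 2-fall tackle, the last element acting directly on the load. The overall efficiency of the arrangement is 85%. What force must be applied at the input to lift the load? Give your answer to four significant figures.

517.2 lbf

Gear pair MA = 92/23 = 4.
Block-and-tackle MA = number of supporting rope parts = 2.
Combined ideal MA = 4 × 2 = 8.
Actual MA = 8 × 0.85 = 6.8.
Effort = load / actual MA = 3517 / 6.8 = 517.21 lbf.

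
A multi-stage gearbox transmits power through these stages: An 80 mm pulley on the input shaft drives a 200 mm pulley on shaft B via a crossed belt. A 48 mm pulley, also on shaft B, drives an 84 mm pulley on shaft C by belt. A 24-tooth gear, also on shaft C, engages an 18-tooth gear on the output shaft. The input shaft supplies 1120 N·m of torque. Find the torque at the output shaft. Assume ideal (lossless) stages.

After the belt (200/80): 1120 × 2.5 = 2800 N·m
After the belt (84/48): 2800 × 1.75 = 4900 N·m
After the gear mesh (18/24): 4900 × 0.75 = 3675 N·m

3675 N·m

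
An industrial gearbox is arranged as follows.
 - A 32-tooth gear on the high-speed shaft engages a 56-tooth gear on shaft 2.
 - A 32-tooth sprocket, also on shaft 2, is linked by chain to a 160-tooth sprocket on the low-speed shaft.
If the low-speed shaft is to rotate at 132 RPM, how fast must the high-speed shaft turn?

Overall ratio R = 1.75 × 5 = 8.75.
Required input speed = output speed × R = 132 × 8.75 = 1155 RPM.

1155 RPM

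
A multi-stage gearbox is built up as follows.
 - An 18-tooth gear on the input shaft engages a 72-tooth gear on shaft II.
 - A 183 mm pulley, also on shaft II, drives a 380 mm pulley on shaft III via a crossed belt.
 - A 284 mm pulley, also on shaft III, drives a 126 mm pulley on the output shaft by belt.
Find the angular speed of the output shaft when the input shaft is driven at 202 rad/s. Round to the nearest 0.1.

54.8 rad/s

Gear mesh: ratio = 72/18 = 4, so shaft II turns at 202 / 4 = 50.5 rad/s.
Belt: ratio = 380/183 = 2.0765, so shaft III turns at 50.5 / 2.0765 = 24.32 rad/s.
Belt: ratio = 126/284 = 0.44366, so the output shaft turns at 24.32 / 0.44366 = 54.816 rad/s.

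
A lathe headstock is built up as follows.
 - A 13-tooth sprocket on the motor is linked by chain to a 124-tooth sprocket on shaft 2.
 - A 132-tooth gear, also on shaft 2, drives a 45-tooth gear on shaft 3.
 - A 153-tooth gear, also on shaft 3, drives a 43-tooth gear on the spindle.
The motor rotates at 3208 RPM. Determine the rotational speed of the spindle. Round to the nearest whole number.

3510 RPM

Chain: ratio = 124/13 = 9.5385, so shaft 2 turns at 3208 / 9.5385 = 336.32 RPM.
Gear mesh: ratio = 45/132 = 0.34091, so shaft 3 turns at 336.32 / 0.34091 = 986.55 RPM.
Gear mesh: ratio = 43/153 = 0.28105, so the spindle turns at 986.55 / 0.28105 = 3510.3 RPM.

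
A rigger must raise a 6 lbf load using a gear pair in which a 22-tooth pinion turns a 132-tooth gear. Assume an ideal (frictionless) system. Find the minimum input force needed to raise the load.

1 lbf

Gear pair MA = 132/22 = 6.
Effort = load / MA = 6 / 6 = 1 lbf.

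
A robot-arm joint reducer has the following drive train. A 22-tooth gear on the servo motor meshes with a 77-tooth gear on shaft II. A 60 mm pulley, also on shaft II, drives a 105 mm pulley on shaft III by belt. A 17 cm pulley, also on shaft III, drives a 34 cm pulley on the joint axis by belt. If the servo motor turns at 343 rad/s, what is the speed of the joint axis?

28 rad/s

gear mesh 77/22 = 3.5 → 343/3.5 = 98 rad/s
belt 105/60 = 1.75 → 98/1.75 = 56 rad/s
belt 34/17 = 2 → 56/2 = 28 rad/s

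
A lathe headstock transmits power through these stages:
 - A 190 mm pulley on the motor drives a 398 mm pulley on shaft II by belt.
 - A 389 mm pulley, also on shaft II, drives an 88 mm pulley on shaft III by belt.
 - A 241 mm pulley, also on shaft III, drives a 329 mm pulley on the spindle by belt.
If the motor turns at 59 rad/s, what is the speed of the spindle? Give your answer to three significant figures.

belt 398/190 = 2.0947 → 59/2.0947 = 28.166 rad/s
belt 88/389 = 0.22622 → 28.166/0.22622 = 124.51 rad/s
belt 329/241 = 1.3651 → 124.51/1.3651 = 91.203 rad/s

91.2 rad/s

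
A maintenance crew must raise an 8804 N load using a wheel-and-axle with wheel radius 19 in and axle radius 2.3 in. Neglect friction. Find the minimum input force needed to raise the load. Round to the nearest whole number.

Wheel-and-axle MA = R/r = 19/2.3 = 8.2609.
Effort = load / MA = 8804 / 8.2609 = 1065.7 N.

1066 N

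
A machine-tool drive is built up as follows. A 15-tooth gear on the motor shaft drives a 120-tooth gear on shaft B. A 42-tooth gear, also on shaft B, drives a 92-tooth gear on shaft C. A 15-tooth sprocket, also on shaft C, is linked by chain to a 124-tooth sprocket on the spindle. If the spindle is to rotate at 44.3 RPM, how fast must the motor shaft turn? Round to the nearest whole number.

6417 RPM

Overall ratio R = 8 × 2.1905 × 8.2667 = 144.86.
Required input speed = output speed × R = 44.3 × 144.86 = 6417.5 RPM.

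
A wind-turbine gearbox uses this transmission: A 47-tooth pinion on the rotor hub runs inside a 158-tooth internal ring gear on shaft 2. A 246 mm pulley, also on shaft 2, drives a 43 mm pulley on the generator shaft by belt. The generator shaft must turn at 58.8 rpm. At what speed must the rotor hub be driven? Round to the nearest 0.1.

Overall ratio R = 3.3617 × 0.1748 = 0.58761.
Required input speed = output speed × R = 58.8 × 0.58761 = 34.552 rpm.

34.6 rpm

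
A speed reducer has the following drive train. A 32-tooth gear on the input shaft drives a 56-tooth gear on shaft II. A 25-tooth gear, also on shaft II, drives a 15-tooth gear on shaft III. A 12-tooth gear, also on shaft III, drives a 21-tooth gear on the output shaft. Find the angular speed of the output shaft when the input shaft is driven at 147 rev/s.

Gear mesh: ratio = 56/32 = 1.75, so shaft II turns at 147 / 1.75 = 84 rev/s.
Gear mesh: ratio = 15/25 = 0.6, so shaft III turns at 84 / 0.6 = 140 rev/s.
Gear mesh: ratio = 21/12 = 1.75, so the output shaft turns at 140 / 1.75 = 80 rev/s.

80 rev/s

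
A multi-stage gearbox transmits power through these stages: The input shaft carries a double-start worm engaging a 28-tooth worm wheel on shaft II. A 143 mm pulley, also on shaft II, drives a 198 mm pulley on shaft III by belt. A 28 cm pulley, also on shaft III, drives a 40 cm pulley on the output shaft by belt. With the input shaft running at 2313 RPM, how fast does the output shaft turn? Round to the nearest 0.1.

83.5 RPM

the input shaft → shaft II (worm, 28/2): 2313 ÷ 14 = 165.21 RPM
shaft II → shaft III (belt, 198/143): 165.21 ÷ 1.3846 = 119.32 RPM
shaft III → the output shaft (belt, 40/28): 119.32 ÷ 1.4286 = 83.525 RPM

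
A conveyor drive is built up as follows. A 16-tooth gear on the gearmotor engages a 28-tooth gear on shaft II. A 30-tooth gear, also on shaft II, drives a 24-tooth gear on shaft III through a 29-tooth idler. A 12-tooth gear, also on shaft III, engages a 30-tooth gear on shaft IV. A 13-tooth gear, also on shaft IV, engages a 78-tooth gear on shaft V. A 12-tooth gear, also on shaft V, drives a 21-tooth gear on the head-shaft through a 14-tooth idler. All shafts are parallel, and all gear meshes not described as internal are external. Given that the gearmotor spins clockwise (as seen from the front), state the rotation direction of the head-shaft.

the gearmotor → shaft II: external mesh, 1 reversal → CCW.
shaft II → shaft III: driver → idler → driven is 2 external meshes, 2 reversals → CCW.
shaft III → shaft IV: external mesh, 1 reversal → CW.
shaft IV → shaft V: external mesh, 1 reversal → CCW.
shaft V → the head-shaft: driver → idler → driven is 2 external meshes, 2 reversals → CCW.
7 reversals in total — an odd number — so the head-shaft turns opposite to the gearmotor.

counterclockwise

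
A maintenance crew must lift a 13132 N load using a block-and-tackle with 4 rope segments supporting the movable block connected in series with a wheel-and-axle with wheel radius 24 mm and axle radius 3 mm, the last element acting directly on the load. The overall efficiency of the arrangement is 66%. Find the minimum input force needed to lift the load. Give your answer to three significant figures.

622 N

Block-and-tackle MA = number of supporting rope parts = 4.
Wheel-and-axle MA = R/r = 24/3 = 8.
Combined ideal MA = 4 × 8 = 32.
Actual MA = 32 × 0.66 = 21.12.
Effort = load / actual MA = 13132 / 21.12 = 621.78 N.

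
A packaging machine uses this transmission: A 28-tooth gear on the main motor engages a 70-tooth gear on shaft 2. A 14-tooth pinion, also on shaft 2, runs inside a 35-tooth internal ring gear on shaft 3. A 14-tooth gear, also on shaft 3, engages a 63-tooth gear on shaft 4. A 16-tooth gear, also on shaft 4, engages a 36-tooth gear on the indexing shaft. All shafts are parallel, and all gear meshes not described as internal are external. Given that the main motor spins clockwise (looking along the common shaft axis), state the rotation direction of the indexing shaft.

the main motor → shaft 2: external mesh, 1 reversal → CCW.
shaft 2 → shaft 3: internal mesh, same direction → CCW.
shaft 3 → shaft 4: external mesh, 1 reversal → CW.
shaft 4 → the indexing shaft: external mesh, 1 reversal → CCW.
3 reversals in total — an odd number — so the indexing shaft turns opposite to the main motor.

anticlockwise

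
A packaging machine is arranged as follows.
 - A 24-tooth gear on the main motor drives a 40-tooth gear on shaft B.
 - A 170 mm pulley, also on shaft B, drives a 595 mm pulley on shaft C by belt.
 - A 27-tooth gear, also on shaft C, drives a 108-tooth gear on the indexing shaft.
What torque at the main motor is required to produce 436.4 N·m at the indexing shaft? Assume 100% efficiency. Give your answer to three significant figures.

18.7 N·m

Overall ratio R = 1.6667 × 3.5 × 4 = 23.333.
Input torque = output torque / R = 436.4 / 23.333 = 18.703 N·m.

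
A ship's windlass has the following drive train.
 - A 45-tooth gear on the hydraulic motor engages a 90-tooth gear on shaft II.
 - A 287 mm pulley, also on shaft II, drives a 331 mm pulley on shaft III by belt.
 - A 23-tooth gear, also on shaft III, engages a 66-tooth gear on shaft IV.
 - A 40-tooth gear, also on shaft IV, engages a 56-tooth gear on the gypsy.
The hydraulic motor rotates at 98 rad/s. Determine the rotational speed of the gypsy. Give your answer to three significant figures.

gear mesh 90/45 = 2 → 98/2 = 49 rad/s
belt 331/287 = 1.1533 → 49/1.1533 = 42.486 rad/s
gear mesh 66/23 = 2.8696 → 42.486/2.8696 = 14.806 rad/s
gear mesh 56/40 = 1.4 → 14.806/1.4 = 10.576 rad/s

10.6 rad/s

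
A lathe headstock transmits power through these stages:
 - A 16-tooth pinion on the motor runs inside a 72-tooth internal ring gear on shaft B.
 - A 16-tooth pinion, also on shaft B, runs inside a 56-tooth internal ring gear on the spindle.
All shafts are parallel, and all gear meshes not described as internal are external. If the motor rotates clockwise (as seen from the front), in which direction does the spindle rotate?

clockwise

the motor → shaft B: internal mesh, same direction → CW.
shaft B → the spindle: internal mesh, same direction → CW.
0 reversals in total — an even number — so the spindle turns the same way as the motor.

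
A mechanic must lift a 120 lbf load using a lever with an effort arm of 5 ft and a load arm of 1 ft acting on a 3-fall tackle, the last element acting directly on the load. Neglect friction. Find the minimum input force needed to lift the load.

Lever MA = effort arm / load arm = 5/1 = 5.
Block-and-tackle MA = number of supporting rope parts = 3.
Combined ideal MA = 5 × 3 = 15.
Effort = load / MA = 120 / 15 = 8 lbf.

8 lbf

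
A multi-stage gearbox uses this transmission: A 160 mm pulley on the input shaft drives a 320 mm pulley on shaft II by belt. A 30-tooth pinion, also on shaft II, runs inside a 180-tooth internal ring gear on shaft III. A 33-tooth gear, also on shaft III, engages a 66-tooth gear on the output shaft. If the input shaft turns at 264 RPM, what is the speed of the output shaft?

11 RPM

Belt: ratio = 320/160 = 2, so shaft II turns at 264 / 2 = 132 RPM.
Internal gear: ratio = 180/30 = 6, so shaft III turns at 132 / 6 = 22 RPM.
Gear mesh: ratio = 66/33 = 2, so the output shaft turns at 22 / 2 = 11 RPM.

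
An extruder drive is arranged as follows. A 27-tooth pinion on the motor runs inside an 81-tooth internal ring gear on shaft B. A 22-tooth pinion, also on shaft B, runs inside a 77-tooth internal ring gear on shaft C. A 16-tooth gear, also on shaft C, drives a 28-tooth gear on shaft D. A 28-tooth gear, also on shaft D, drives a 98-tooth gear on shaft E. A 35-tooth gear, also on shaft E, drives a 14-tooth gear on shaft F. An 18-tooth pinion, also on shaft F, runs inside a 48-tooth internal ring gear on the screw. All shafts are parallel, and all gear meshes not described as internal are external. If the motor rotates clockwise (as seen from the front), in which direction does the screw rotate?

the motor → shaft B: internal mesh, same direction → CW.
shaft B → shaft C: internal mesh, same direction → CW.
shaft C → shaft D: external mesh, 1 reversal → CCW.
shaft D → shaft E: external mesh, 1 reversal → CW.
shaft E → shaft F: external mesh, 1 reversal → CCW.
shaft F → the screw: internal mesh, same direction → CCW.
3 reversals in total — an odd number — so the screw turns opposite to the motor.

counterclockwise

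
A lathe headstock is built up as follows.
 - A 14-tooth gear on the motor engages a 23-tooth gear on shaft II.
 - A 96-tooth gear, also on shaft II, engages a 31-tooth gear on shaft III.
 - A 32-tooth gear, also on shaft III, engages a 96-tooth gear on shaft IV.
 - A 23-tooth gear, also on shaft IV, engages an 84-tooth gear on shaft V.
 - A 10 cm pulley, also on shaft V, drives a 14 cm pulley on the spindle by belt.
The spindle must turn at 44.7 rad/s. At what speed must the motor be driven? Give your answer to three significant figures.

Overall ratio R = 1.6429 × 0.32292 × 3 × 3.6522 × 1.4 = 8.1375.
Required input speed = output speed × R = 44.7 × 8.1375 = 363.75 rad/s.

364 rad/s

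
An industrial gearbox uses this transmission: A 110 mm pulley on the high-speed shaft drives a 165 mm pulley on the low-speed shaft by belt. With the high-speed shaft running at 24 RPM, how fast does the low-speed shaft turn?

16 RPM

Belt: ratio = 165/110 = 1.5, so the low-speed shaft turns at 24 / 1.5 = 16 RPM.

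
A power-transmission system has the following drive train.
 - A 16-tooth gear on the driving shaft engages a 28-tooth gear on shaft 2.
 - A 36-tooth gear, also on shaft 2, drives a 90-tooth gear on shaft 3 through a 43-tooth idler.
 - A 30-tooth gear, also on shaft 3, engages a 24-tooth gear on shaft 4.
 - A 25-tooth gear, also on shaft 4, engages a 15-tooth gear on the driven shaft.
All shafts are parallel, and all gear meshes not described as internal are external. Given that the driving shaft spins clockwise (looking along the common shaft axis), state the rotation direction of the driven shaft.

the driving shaft → shaft 2: external mesh, 1 reversal → CCW.
shaft 2 → shaft 3: driver → idler → driven is 2 external meshes, 2 reversals → CCW.
shaft 3 → shaft 4: external mesh, 1 reversal → CW.
shaft 4 → the driven shaft: external mesh, 1 reversal → CCW.
5 reversals in total — an odd number — so the driven shaft turns opposite to the driving shaft.

anticlockwise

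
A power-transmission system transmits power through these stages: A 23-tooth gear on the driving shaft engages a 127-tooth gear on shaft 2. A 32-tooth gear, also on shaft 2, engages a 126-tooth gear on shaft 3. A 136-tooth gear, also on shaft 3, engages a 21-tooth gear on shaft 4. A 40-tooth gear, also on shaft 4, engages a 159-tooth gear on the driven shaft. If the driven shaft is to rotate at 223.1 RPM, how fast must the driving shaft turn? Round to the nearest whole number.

Overall ratio R = 5.5217 × 3.9375 × 0.15441 × 3.975 = 13.345.
Required input speed = output speed × R = 223.1 × 13.345 = 2977.2 RPM.

2977 RPM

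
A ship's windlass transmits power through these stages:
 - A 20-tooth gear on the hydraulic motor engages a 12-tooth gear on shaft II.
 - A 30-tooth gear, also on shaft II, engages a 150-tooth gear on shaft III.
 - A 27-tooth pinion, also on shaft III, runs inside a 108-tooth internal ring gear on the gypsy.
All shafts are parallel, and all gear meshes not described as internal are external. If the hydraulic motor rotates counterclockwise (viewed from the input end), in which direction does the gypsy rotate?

the hydraulic motor → shaft II: external mesh, 1 reversal → CW.
shaft II → shaft III: external mesh, 1 reversal → CCW.
shaft III → the gypsy: internal mesh, same direction → CCW.
2 reversals in total — an even number — so the gypsy turns the same way as the hydraulic motor.

counterclockwise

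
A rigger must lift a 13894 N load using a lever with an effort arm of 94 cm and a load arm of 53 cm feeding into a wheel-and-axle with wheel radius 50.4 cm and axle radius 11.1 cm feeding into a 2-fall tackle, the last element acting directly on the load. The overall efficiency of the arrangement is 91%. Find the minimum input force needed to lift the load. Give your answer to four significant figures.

948.0 N

Lever MA = effort arm / load arm = 94/53 = 1.7736.
Wheel-and-axle MA = R/r = 50.4/11.1 = 4.5405.
Block-and-tackle MA = number of supporting rope parts = 2.
Combined ideal MA = 1.7736 × 4.5405 × 2 = 16.106.
Actual MA = 16.106 × 0.91 = 14.657.
Effort = load / actual MA = 13894 / 14.657 = 947.97 N.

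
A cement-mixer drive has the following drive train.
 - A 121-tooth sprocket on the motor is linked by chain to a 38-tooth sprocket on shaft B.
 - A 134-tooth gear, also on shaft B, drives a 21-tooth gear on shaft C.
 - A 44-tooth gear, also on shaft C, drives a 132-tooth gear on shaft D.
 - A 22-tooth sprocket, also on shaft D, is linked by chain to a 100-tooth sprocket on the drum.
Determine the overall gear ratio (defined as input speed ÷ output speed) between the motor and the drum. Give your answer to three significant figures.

Each stage contributes driven/driver: chain 38/121 = 0.31405, gear mesh 21/134 = 0.15672, gear mesh 132/44 = 3, chain 100/22 = 4.5455.
Overall: 0.31405 × 0.15672 × 3 × 4.5455 = 0.67114.

0.671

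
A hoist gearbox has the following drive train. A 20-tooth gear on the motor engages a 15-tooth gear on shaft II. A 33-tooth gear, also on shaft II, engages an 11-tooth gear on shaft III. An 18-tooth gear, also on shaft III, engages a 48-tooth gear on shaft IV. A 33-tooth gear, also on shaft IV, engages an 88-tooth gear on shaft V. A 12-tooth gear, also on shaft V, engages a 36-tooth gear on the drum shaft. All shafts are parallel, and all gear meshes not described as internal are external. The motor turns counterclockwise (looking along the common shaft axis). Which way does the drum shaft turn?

clockwise

the motor → shaft II: external mesh, 1 reversal → CW.
shaft II → shaft III: external mesh, 1 reversal → CCW.
shaft III → shaft IV: external mesh, 1 reversal → CW.
shaft IV → shaft V: external mesh, 1 reversal → CCW.
shaft V → the drum shaft: external mesh, 1 reversal → CW.
5 reversals in total — an odd number — so the drum shaft turns opposite to the motor.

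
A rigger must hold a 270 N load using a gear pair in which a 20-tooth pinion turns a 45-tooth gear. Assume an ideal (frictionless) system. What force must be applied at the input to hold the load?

120 N

Gear pair MA = 45/20 = 2.25.
Effort = load / MA = 270 / 2.25 = 120 N.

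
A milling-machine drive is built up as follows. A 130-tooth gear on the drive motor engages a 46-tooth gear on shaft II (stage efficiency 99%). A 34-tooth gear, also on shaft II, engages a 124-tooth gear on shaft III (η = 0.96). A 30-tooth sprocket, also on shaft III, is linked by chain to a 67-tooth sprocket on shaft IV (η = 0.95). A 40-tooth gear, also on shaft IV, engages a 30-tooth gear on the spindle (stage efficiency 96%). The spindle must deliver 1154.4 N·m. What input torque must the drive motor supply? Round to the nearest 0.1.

Overall ratio R = 0.35385 × 3.6471 × 2.2333 × 0.75 = 2.1616; overall efficiency η = 0.99 × 0.96 × 0.95 × 0.96 = 0.8668.
Input torque = output torque / (R × η) = 1154.4 / (2.1616 × 0.8668) = 616.15 N·m.

616.1 N·m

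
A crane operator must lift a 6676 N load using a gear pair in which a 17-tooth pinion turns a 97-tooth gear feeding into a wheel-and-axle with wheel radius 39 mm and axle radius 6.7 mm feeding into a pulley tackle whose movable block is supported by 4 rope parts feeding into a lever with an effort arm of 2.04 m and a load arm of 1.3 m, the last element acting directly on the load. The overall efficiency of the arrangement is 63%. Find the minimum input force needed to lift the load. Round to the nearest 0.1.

50.8 N

Gear pair MA = 97/17 = 5.7059.
Wheel-and-axle MA = R/r = 39/6.7 = 5.8209.
Block-and-tackle MA = number of supporting rope parts = 4.
Lever MA = effort arm / load arm = 2.04/1.3 = 1.5692.
Combined ideal MA = 5.7059 × 5.8209 × 4 × 1.5692 = 208.48.
Actual MA = 208.48 × 0.63 = 131.34.
Effort = load / actual MA = 6676 / 131.34 = 50.83 N.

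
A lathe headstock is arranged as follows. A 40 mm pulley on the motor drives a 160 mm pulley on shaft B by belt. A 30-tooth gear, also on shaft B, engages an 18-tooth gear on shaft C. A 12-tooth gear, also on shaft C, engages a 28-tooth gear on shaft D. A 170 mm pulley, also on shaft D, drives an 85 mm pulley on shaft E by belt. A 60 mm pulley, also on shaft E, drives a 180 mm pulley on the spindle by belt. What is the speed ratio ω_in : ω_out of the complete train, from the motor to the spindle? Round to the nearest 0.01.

Each stage contributes driven/driver: belt 160/40 = 4, gear mesh 18/30 = 0.6, gear mesh 28/12 = 2.3333, belt 85/170 = 0.5, belt 180/60 = 3.
Overall: 4 × 0.6 × 2.3333 × 0.5 × 3 = 8.4.

8.40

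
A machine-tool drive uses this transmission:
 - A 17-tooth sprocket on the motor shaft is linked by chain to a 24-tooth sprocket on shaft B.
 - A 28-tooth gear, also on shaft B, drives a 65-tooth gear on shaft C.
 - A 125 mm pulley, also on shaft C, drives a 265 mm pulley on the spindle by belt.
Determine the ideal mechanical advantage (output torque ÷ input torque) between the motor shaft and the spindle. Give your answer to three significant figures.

Each stage contributes driven/driver: chain 24/17 = 1.4118, gear mesh 65/28 = 2.3214, belt 265/125 = 2.12.
Overall: 1.4118 × 2.3214 × 2.12 = 6.9479.

6.95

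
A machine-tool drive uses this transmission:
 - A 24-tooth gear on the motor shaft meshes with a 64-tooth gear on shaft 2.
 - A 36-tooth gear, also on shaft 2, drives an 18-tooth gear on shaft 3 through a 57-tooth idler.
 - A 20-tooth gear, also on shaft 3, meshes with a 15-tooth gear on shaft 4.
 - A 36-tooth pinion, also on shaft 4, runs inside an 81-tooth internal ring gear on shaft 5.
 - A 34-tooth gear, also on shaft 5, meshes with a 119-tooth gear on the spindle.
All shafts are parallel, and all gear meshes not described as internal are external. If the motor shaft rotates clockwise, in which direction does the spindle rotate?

anticlockwise

the motor shaft → shaft 2: external mesh, 1 reversal → CCW.
shaft 2 → shaft 3: driver → idler → driven is 2 external meshes, 2 reversals → CCW.
shaft 3 → shaft 4: external mesh, 1 reversal → CW.
shaft 4 → shaft 5: internal mesh, same direction → CW.
shaft 5 → the spindle: external mesh, 1 reversal → CCW.
5 reversals in total — an odd number — so the spindle turns opposite to the motor shaft.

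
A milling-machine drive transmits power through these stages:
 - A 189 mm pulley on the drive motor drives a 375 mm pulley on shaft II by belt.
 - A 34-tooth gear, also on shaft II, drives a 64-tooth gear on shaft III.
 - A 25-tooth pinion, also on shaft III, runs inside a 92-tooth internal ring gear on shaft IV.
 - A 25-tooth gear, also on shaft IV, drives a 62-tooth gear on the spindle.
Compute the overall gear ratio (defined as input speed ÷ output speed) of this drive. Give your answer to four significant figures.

34.09

Each stage contributes driven/driver: belt 375/189 = 1.9841, gear mesh 64/34 = 1.8824, internal gear 92/25 = 3.68, gear mesh 62/25 = 2.48.
Overall: 1.9841 × 1.8824 × 3.68 × 2.48 = 34.086.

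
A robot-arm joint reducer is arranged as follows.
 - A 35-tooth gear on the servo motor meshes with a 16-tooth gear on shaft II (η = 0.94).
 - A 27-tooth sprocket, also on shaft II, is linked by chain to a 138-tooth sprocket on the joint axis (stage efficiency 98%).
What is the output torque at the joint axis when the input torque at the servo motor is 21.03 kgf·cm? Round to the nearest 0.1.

45.3 kgf·cm

gear mesh 16/35 = 0.45714 → τ = 21.03·0.45714·0.94 = 9.0369 kgf·cm
chain 138/27 = 5.1111 → τ = 9.0369·5.1111·0.98 = 45.265 kgf·cm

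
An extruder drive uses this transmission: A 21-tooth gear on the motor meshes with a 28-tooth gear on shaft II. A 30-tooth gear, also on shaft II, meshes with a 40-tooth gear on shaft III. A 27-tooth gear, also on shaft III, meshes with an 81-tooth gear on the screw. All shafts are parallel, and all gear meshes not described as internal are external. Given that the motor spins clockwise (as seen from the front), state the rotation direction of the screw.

the motor → shaft II: external mesh, 1 reversal → CCW.
shaft II → shaft III: external mesh, 1 reversal → CW.
shaft III → the screw: external mesh, 1 reversal → CCW.
3 reversals in total — an odd number — so the screw turns opposite to the motor.

counterclockwise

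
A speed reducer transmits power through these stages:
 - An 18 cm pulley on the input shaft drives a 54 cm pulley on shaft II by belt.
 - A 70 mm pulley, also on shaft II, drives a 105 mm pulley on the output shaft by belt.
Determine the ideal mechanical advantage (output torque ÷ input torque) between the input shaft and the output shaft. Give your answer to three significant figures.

Each stage contributes driven/driver: belt 54/18 = 3, belt 105/70 = 1.5.
Overall: 3 × 1.5 = 4.5.

4.50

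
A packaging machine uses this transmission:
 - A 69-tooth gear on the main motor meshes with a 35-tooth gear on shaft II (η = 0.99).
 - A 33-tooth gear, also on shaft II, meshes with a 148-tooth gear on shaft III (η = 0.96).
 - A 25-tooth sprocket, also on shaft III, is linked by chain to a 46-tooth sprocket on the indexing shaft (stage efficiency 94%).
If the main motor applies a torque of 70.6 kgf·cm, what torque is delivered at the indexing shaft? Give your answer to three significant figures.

Gear mesh: ratio = 35/69 = 0.50725; torque at shaft II = 70.6 × 0.50725 × 0.99 = 35.453 kgf·cm.
Gear mesh: ratio = 148/33 = 4.4848; torque at shaft III = 35.453 × 4.4848 × 0.96 = 152.64 kgf·cm.
Chain: ratio = 46/25 = 1.84; torque at the indexing shaft = 152.64 × 1.84 × 0.94 = 264.01 kgf·cm.

264 kgf·cm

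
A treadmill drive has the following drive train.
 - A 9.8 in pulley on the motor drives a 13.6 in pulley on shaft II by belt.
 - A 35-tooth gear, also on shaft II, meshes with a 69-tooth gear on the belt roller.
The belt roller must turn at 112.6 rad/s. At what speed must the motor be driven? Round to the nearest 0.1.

Overall ratio R = 1.3878 × 1.9714 = 2.7359.
Required input speed = output speed × R = 112.6 × 2.7359 = 308.06 rad/s.

308.1 rad/s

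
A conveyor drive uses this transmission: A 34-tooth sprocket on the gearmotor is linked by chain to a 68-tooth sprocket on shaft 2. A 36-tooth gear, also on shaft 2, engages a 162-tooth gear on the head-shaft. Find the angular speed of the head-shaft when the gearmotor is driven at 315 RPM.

35 RPM

the gearmotor → shaft 2 (chain, 68/34): 315 ÷ 2 = 157.5 RPM
shaft 2 → the head-shaft (gear mesh, 162/36): 157.5 ÷ 4.5 = 35 RPM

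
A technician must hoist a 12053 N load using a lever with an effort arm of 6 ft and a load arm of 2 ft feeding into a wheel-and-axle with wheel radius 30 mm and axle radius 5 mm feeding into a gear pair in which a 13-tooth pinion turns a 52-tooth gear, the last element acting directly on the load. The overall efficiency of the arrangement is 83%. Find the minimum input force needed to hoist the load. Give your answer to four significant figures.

201.7 N

Lever MA = effort arm / load arm = 6/2 = 3.
Wheel-and-axle MA = R/r = 30/5 = 6.
Gear pair MA = 52/13 = 4.
Combined ideal MA = 3 × 6 × 4 = 72.
Actual MA = 72 × 0.83 = 59.76.
Effort = load / actual MA = 12053 / 59.76 = 201.69 N.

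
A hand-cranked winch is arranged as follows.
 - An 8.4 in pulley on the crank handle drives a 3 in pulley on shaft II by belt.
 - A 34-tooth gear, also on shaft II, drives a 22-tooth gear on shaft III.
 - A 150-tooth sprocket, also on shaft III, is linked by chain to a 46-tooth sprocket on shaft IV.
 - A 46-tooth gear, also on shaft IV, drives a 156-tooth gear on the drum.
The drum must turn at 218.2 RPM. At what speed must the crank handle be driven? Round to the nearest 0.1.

52.4 RPM

Overall ratio R = 0.35714 × 0.64706 × 0.30667 × 3.3913 = 0.24034.
Required input speed = output speed × R = 218.2 × 0.24034 = 52.441 RPM.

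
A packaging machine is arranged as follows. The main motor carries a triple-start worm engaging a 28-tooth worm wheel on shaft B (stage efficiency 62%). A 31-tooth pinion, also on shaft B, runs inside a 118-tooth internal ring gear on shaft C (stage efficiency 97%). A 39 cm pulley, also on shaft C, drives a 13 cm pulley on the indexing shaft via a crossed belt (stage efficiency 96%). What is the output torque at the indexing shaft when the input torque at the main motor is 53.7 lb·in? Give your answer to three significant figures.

After the worm (28/3): 53.7 × 9.3333 × 0.62 = 310.74 lb·in
After the internal gear (118/31): 310.74 × 3.8065 × 0.97 = 1147.3 lb·in
After the belt (13/39): 1147.3 × 0.33333 × 0.96 = 367.15 lb·in

367 lb·in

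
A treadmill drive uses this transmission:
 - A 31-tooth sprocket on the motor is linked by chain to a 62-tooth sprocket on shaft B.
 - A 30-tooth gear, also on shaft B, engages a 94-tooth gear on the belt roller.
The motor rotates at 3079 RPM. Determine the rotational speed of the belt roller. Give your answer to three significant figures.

chain 62/31 = 2 → 3079/2 = 1539.5 RPM
gear mesh 94/30 = 3.1333 → 1539.5/3.1333 = 491.33 RPM

491 RPM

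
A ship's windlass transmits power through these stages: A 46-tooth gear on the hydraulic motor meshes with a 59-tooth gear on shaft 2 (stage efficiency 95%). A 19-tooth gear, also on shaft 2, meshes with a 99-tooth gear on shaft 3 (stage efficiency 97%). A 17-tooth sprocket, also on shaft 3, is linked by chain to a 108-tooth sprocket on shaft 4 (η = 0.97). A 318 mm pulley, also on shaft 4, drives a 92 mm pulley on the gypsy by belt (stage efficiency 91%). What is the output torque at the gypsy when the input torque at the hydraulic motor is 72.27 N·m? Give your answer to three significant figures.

Gear mesh: ratio = 59/46 = 1.2826; torque at shaft 2 = 72.27 × 1.2826 × 0.95 = 88.059 N·m.
Gear mesh: ratio = 99/19 = 5.2105; torque at shaft 3 = 88.059 × 5.2105 × 0.97 = 445.07 N·m.
Chain: ratio = 108/17 = 6.3529; torque at shaft 4 = 445.07 × 6.3529 × 0.97 = 2742.7 N·m.
Belt: ratio = 92/318 = 0.28931; torque at the gypsy = 2742.7 × 0.28931 × 0.91 = 722.07 N·m.

722 N·m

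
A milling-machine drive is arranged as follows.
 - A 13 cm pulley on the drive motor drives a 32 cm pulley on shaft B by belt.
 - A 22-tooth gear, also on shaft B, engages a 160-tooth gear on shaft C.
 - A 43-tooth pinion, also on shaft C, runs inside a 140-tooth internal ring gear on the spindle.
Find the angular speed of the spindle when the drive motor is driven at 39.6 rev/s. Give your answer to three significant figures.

Belt: ratio = 32/13 = 2.4615, so shaft B turns at 39.6 / 2.4615 = 16.087 rev/s.
Gear mesh: ratio = 160/22 = 7.2727, so shaft C turns at 16.087 / 7.2727 = 2.212 rev/s.
Internal gear: ratio = 140/43 = 3.2558, so the spindle turns at 2.212 / 3.2558 = 0.67941 rev/s.

0.679 rev/s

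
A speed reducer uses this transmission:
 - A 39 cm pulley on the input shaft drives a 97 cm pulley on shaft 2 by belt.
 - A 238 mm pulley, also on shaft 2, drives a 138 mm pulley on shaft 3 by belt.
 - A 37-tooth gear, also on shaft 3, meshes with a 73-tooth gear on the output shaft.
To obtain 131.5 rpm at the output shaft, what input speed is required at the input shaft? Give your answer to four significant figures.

374.2 rpm

Overall ratio R = 2.4872 × 0.57983 × 1.973 = 2.8453.
Required input speed = output speed × R = 131.5 × 2.8453 = 374.16 rpm.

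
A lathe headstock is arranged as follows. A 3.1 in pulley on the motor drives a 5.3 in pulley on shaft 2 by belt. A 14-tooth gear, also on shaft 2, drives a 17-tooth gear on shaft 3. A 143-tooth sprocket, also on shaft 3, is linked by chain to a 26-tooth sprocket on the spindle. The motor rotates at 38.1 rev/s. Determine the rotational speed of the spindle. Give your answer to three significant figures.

101 rev/s

Belt: ratio = 5.3/3.1 = 1.7097, so shaft 2 turns at 38.1 / 1.7097 = 22.285 rev/s.
Gear mesh: ratio = 17/14 = 1.2143, so shaft 3 turns at 22.285 / 1.2143 = 18.352 rev/s.
Chain: ratio = 26/143 = 0.18182, so the spindle turns at 18.352 / 0.18182 = 100.94 rev/s.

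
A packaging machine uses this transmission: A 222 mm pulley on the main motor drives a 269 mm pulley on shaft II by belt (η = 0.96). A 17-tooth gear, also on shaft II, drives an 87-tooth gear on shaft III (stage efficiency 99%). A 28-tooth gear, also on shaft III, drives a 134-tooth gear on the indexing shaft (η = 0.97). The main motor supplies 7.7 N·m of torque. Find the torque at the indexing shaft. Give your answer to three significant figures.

211 N·m

Belt: ratio = 269/222 = 1.2117; torque at shaft II = 7.7 × 1.2117 × 0.96 = 8.957 N·m.
Gear mesh: ratio = 87/17 = 5.1176; torque at shaft III = 8.957 × 5.1176 × 0.99 = 45.38 N·m.
Gear mesh: ratio = 134/28 = 4.7857; torque at the indexing shaft = 45.38 × 4.7857 × 0.97 = 210.66 N·m.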